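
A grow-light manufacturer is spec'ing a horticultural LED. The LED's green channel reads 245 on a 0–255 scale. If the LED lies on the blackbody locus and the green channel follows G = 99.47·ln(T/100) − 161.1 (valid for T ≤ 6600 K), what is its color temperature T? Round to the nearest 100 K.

5900 K

ln t = (245 + 161.1) / 99.47 = 4.0826.
t = e^4.0826 = 59.302.
T = 100·t = 5930 K → 5900 K to the nearest 100 K.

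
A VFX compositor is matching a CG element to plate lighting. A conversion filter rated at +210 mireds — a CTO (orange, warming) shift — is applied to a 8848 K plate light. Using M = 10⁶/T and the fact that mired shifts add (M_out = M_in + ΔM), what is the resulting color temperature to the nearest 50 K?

3100 K

M_in = 10⁶/8848 = 113.02 mireds.
M_out = 113.02 + (+210) = 323.02 mireds.
T_out = 10⁶/323.02 = 3095.8 K → 3100 K.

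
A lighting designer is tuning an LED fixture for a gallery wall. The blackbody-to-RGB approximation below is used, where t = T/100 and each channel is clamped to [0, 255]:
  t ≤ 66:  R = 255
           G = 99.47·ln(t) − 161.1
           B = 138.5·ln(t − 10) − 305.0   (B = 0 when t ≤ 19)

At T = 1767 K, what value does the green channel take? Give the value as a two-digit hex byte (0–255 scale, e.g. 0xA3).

0x7D

t = 1767/100 = 17.67; the t ≤ 66 branch applies.
G = 99.47·ln 17.67 − 161.1 = 99.47·2.8719 − 161.1 = 124.565.
Rounded: 125; in hex, 0x7D.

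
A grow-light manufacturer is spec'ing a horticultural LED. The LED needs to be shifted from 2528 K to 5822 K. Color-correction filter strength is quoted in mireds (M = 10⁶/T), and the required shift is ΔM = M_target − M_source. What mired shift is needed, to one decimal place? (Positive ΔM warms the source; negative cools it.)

M_source = 10⁶/2528 = 395.570; M_target = 10⁶/5822 = 171.762.
ΔM = 171.762 − 395.570 = -223.807 → -223.8 mireds, a cooling shift.

-223.8 mireds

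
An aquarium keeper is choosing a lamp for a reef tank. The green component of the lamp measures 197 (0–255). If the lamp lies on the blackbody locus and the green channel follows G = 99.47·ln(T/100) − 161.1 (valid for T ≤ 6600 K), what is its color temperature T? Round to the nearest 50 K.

3650 K

ln t = (197 + 161.1) / 99.47 = 3.6001.
t = e^3.6001 = 36.601.
T = 100·t = 3660 K → 3650 K to the nearest 50 K.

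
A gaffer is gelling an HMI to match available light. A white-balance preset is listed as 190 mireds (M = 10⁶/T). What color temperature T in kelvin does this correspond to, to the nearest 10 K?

T = 10⁶ / 190 = 5263.16 K → 5260 K.

5260 K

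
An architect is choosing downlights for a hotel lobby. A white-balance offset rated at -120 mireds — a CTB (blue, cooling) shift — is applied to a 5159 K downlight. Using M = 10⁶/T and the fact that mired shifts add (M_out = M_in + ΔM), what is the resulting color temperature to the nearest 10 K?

M_in = 10⁶/5159 = 193.84 mireds.
M_out = 193.84 + (-120) = 73.84 mireds.
T_out = 10⁶/73.84 = 13543.5 K → 13540 K.

13540 K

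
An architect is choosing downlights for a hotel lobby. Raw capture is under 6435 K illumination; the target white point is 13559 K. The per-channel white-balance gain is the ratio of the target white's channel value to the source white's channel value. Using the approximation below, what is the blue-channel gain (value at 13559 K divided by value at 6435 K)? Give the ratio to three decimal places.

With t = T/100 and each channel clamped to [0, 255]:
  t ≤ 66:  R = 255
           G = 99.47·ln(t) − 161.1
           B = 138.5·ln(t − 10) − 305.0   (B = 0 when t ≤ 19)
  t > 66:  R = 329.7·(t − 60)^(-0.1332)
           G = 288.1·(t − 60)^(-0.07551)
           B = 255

1.027

At 6435 K (t = 64.35):
  B = 138.5·ln(64.35 − 10) − 305.0 = 138.5·ln 54.35 − 305.0 = 138.5·3.9954 − 305.0 = 248.369.
At 13559 K (t = 135.59):
  B = 255 by definition for t > 66.
Gain = 255.000 / 248.369 = 1.0267 → 1.027.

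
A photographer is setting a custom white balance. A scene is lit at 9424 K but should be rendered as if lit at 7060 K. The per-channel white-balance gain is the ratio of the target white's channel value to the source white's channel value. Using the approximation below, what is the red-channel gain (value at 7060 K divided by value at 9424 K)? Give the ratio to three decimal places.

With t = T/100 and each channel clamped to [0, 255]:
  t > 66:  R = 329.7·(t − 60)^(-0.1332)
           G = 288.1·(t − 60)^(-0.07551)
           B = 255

At 9424 K (t = 94.24):
  R = 329.7·(94.24 − 60)^(-0.1332) = 329.7·34.24^(-0.1332) = 329.7·0.62460 = 205.930.
At 7060 K (t = 70.6):
  R = 329.7·(70.6 − 60)^(-0.1332) = 329.7·10.6^(-0.1332) = 329.7·0.73018 = 240.740.
Gain = 240.740 / 205.930 = 1.1690 → 1.169.

1.169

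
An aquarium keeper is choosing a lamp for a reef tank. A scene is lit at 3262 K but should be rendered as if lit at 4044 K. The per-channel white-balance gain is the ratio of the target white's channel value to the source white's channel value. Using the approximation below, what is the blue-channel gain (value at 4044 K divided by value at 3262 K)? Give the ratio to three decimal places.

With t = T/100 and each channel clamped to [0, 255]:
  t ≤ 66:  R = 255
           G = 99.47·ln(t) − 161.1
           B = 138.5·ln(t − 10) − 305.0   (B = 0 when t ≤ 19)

At 3262 K (t = 32.62):
  B = 138.5·ln(32.62 − 10) − 305.0 = 138.5·ln 22.62 − 305.0 = 138.5·3.1188 − 305.0 = 126.959.
At 4044 K (t = 40.44):
  B = 138.5·ln(40.44 − 10) − 305.0 = 138.5·ln 30.44 − 305.0 = 138.5·3.4158 − 305.0 = 168.082.
Gain = 168.082 / 126.959 = 1.3239 → 1.324.

1.324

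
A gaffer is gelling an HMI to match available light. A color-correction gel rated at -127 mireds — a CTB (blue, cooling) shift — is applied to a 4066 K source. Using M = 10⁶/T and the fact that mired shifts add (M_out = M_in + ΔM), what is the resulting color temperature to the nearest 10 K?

8410 K

M_in = 10⁶/4066 = 245.94 mireds.
M_out = 245.94 + (-127) = 118.94 mireds.
T_out = 10⁶/118.94 = 8407.5 K → 8410 K.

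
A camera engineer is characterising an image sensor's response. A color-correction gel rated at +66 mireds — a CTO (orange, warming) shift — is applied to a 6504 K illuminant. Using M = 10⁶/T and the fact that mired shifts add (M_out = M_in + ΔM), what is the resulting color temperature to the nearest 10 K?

M_in = 10⁶/6504 = 153.75 mireds.
M_out = 153.75 + (+66) = 219.75 mireds.
T_out = 10⁶/219.75 = 4550.6 K → 4550 K.

4550 K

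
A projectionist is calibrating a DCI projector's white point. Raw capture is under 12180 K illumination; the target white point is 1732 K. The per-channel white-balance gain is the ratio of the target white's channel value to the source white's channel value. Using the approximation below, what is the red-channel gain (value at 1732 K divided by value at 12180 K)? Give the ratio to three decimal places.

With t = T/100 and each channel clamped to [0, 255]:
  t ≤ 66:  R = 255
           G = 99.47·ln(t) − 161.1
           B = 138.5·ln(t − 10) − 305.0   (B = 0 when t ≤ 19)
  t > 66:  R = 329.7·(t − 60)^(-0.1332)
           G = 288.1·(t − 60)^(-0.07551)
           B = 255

1.340

At 12180 K (t = 121.8):
  R = 329.7·(121.8 − 60)^(-0.1332) = 329.7·61.8^(-0.1332) = 329.7·0.57735 = 190.353.
At 1732 K (t = 17.32):
  R = 255 by definition for t ≤ 66.
Gain = 255.000 / 190.353 = 1.3396 → 1.340.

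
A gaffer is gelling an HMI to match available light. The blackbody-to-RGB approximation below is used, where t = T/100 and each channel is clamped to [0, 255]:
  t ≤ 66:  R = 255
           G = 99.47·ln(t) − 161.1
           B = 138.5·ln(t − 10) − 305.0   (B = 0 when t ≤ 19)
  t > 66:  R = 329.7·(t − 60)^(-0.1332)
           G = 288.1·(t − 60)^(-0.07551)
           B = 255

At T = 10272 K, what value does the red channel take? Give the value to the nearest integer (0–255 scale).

t = 10272/100 = 102.72; the t > 66 branch applies.
R = 329.7·(102.72 − 60)^(-0.1332) = 329.7·42.72^(-0.1332) = 329.7·0.60646 = 199.949.
Rounded: 200.

200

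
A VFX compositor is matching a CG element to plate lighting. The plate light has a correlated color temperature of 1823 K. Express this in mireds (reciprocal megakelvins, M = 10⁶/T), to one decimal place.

M = 10⁶ / 1823 = 548.546 → 548.5 mireds.

548.5 mireds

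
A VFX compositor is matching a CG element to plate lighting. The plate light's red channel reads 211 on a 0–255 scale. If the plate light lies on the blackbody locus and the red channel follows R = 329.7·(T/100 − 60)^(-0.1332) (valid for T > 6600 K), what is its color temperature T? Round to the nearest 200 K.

(t − 60)^(-0.1332) = 211/329.7 = 0.63998.
t − 60 = 0.63998^(1/-0.1332) = 0.63998^(-7.508) = 28.525, so t = 88.525.
T = 100·t = 8853 K → 8800 K to the nearest 200 K.

8800 K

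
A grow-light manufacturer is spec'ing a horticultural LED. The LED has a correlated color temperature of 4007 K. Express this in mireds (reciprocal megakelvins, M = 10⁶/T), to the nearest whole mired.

250 mireds

M = 10⁶ / 4007 = 249.563 → 250 mireds.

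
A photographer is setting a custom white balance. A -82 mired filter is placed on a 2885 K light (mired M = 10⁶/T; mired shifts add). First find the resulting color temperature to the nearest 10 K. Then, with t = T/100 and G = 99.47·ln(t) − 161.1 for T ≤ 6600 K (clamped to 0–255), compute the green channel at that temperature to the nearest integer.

M_in = 10⁶/2885 = 346.62; M_out = 346.62 + (-82) = 264.62.
T_out = 10⁶/264.62 = 3779.0 K → 3780 K; t = 37.8.
G = 99.47·ln 37.8 − 161.1 = 99.47·3.6323 − 161.1 = 200.206.
Rounded: 200.

200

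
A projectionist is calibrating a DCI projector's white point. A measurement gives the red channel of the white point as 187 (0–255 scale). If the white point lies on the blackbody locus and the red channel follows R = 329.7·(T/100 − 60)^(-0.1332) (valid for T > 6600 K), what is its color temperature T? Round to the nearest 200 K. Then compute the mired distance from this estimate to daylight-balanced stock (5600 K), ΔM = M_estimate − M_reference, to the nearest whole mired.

(t − 60)^(-0.1332) = 187/329.7 = 0.56718.
t − 60 = 0.56718^(1/-0.1332) = 0.56718^(-7.508) = 70.620, so t = 130.620.
T = 100·t = 13062 K → 13000 K to the nearest 200 K.
M_estimate = 10⁶/13000 = 76.92; M_reference = 10⁶/5600 = 178.57.
ΔM = 76.92 − 178.57 = -101.65 → -102 mireds.

-102 mireds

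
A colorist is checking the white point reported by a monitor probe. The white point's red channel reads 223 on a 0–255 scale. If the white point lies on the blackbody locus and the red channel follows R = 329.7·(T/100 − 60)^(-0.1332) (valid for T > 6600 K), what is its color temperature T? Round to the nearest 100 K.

(t − 60)^(-0.1332) = 223/329.7 = 0.67637.
t − 60 = 0.67637^(1/-0.1332) = 0.67637^(-7.508) = 18.831, so t = 78.831.
T = 100·t = 7883 K → 7900 K to the nearest 100 K.

7900 K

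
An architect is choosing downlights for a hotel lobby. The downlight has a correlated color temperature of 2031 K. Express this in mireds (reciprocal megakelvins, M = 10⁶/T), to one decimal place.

492.4 mireds

M = 10⁶ / 2031 = 492.368 → 492.4 mireds.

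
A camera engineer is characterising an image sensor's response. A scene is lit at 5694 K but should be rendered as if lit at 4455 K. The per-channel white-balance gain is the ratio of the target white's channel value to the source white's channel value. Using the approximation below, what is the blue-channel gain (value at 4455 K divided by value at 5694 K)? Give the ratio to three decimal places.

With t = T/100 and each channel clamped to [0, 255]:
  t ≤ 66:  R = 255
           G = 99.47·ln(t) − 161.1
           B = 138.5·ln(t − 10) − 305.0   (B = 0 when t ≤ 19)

0.814

At 5694 K (t = 56.94):
  B = 138.5·ln(56.94 − 10) − 305.0 = 138.5·ln 46.94 − 305.0 = 138.5·3.8489 − 305.0 = 228.069.
At 4455 K (t = 44.55):
  B = 138.5·ln(44.55 − 10) − 305.0 = 138.5·ln 34.55 − 305.0 = 138.5·3.5424 − 305.0 = 185.623.
Gain = 185.623 / 228.069 = 0.8139 → 0.814.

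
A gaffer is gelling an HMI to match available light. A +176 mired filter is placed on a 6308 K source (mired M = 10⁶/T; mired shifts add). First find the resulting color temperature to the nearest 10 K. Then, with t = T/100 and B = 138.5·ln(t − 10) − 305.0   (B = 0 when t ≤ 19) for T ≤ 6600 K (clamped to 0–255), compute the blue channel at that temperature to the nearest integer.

109

M_in = 10⁶/6308 = 158.53; M_out = 158.53 + (+176) = 334.53.
T_out = 10⁶/334.53 = 2989.3 K → 2990 K; t = 29.9.
B = 138.5·ln(29.9 − 10) − 305.0 = 138.5·ln 19.9 − 305.0 = 138.5·2.9907 − 305.0 = 109.215.
Rounded: 109.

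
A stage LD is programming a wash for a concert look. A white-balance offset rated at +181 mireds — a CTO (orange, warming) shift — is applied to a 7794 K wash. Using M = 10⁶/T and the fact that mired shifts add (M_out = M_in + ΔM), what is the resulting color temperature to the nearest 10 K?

3230 K

M_in = 10⁶/7794 = 128.30 mireds.
M_out = 128.30 + (+181) = 309.30 mireds.
T_out = 10⁶/309.30 = 3233.1 K → 3230 K.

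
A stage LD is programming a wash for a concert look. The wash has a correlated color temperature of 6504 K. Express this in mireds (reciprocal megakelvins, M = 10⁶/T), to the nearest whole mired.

M = 10⁶ / 6504 = 153.752 → 154 mireds.

154 mireds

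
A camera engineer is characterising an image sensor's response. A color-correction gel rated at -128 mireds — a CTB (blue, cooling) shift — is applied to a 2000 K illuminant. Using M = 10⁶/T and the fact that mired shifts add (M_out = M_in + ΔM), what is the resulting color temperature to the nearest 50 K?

M_in = 10⁶/2000 = 500.00 mireds.
M_out = 500.00 + (-128) = 372.00 mireds.
T_out = 10⁶/372.00 = 2688.2 K → 2700 K.

2700 K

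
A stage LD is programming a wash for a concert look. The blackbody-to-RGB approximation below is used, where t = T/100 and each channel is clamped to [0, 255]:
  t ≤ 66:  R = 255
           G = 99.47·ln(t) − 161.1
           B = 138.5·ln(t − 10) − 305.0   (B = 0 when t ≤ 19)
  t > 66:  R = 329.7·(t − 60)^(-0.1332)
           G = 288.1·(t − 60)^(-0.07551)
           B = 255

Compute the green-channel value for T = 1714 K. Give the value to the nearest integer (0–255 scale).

122

t = 1714/100 = 17.14; the t ≤ 66 branch applies.
G = 99.47·ln 17.14 − 161.1 = 99.47·2.8414 − 161.1 = 121.536.
Rounded: 122.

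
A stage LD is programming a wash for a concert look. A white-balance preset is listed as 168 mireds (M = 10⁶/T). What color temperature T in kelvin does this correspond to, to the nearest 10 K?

T = 10⁶ / 168 = 5952.38 K → 5950 K.

5950 K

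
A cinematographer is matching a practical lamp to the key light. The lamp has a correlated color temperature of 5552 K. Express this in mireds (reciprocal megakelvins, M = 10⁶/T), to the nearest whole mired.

M = 10⁶ / 5552 = 180.115 → 180 mireds.

180 mireds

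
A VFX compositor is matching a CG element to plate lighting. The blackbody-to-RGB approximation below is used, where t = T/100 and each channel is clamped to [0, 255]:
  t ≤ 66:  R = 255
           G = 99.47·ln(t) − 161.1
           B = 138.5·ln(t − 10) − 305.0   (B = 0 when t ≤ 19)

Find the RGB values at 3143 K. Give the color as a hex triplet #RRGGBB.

t = 3143/100 = 31.43; the t ≤ 66 branch applies.
R = 255 by definition for t ≤ 66.
G = 99.47·ln 31.43 − 161.1 = 99.47·3.4478 − 161.1 = 181.849.
B = 138.5·ln(31.43 − 10) − 305.0 = 138.5·ln 21.43 − 305.0 = 138.5·3.0648 − 305.0 = 119.474.
Rounded: (255, 182, 119).
In hex: #FFB677.

#FFB677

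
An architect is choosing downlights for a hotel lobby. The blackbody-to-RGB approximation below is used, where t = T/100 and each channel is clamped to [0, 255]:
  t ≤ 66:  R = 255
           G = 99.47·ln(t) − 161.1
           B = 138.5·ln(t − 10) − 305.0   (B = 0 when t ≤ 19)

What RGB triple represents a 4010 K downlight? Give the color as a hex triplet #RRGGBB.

t = 4010/100 = 40.1; the t ≤ 66 branch applies.
R = 255 by definition for t ≤ 66.
G = 99.47·ln 40.1 − 161.1 = 99.47·3.6914 − 161.1 = 206.081.
B = 138.5·ln(40.1 − 10) − 305.0 = 138.5·ln 30.1 − 305.0 = 138.5·3.4045 − 305.0 = 166.527.
Rounded: (255, 206, 167).
In hex: #FFCEA7.

#FFCEA7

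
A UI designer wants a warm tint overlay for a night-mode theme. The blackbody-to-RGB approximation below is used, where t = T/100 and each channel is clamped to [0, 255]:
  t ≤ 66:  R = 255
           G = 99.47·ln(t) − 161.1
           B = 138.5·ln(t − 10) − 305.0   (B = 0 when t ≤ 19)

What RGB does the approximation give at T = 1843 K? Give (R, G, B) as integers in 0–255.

(255, 129, 0)

t = 1843/100 = 18.43; the t ≤ 66 branch applies.
R = 255 by definition for t ≤ 66.
G = 99.47·ln 18.43 − 161.1 = 99.47·2.9140 − 161.1 = 128.754.
t = 18.43 ≤ 19, so B = 0.
Rounded: (255, 129, 0).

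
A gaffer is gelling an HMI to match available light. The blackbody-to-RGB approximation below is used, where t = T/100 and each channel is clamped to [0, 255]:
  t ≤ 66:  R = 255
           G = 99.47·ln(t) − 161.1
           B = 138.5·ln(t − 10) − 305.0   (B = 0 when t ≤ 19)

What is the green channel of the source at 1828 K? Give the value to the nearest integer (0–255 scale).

t = 1828/100 = 18.28; the t ≤ 66 branch applies.
G = 99.47·ln 18.28 − 161.1 = 99.47·2.9058 − 161.1 = 127.941.
Rounded: 128.

128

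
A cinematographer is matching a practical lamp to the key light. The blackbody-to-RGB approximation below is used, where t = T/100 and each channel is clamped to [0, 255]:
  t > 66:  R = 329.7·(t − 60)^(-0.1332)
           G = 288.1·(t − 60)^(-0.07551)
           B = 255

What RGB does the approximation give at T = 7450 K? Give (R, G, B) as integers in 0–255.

t = 7450/100 = 74.5; the t > 66 branch applies.
R = 329.7·(74.5 − 60)^(-0.1332) = 329.7·14.5^(-0.1332) = 329.7·0.70033 = 230.900.
G = 288.1·(74.5 − 60)^(-0.07551) = 288.1·14.5^(-0.07551) = 288.1·0.81716 = 235.423.
B = 255 by definition for t > 66.
Rounded: (231, 235, 255).

(231, 235, 255)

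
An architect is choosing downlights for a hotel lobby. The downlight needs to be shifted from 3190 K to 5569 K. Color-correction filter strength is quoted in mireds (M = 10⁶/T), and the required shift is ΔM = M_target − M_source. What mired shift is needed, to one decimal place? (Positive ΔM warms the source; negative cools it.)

-133.9 mireds

M_source = 10⁶/3190 = 313.480; M_target = 10⁶/5569 = 179.565.
ΔM = 179.565 − 313.480 = -133.914 → -133.9 mireds, a cooling shift.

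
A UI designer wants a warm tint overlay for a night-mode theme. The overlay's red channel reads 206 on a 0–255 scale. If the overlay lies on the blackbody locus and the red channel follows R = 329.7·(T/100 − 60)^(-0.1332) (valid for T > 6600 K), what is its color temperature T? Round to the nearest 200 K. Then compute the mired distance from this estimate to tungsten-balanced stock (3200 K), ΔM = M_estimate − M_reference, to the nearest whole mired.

-206 mireds

(t − 60)^(-0.1332) = 206/329.7 = 0.62481.
t − 60 = 0.62481^(1/-0.1332) = 0.62481^(-7.508) = 34.152, so t = 94.152.
T = 100·t = 9415 K → 9400 K to the nearest 200 K.
M_estimate = 10⁶/9400 = 106.38; M_reference = 10⁶/3200 = 312.50.
ΔM = 106.38 − 312.50 = -206.12 → -206 mireds.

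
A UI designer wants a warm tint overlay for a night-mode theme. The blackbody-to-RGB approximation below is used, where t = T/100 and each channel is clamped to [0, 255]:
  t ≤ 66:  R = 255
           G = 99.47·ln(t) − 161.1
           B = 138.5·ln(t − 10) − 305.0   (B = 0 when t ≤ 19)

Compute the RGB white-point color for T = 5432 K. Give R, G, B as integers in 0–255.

t = 5432/100 = 54.32; the t ≤ 66 branch applies.
R = 255 by definition for t ≤ 66.
G = 99.47·ln 54.32 − 161.1 = 99.47·3.9949 − 161.1 = 236.272.
B = 138.5·ln(54.32 − 10) − 305.0 = 138.5·ln 44.32 − 305.0 = 138.5·3.7914 − 305.0 = 220.114.
Rounded: (255, 236, 220).

R=255, G=236, B=220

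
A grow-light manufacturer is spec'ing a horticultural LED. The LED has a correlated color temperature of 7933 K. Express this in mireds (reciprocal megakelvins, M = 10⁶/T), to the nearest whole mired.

126 mireds

M = 10⁶ / 7933 = 126.056 → 126 mireds.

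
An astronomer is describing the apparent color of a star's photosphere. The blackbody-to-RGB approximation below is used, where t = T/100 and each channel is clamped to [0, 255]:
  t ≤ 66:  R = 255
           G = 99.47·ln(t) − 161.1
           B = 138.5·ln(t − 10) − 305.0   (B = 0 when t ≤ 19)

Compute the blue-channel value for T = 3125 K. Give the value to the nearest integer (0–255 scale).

118

t = 3125/100 = 31.25; the t ≤ 66 branch applies.
B = 138.5·ln(31.25 − 10) − 305.0 = 138.5·ln 21.25 − 305.0 = 138.5·3.0564 − 305.0 = 118.305.
Rounded: 118.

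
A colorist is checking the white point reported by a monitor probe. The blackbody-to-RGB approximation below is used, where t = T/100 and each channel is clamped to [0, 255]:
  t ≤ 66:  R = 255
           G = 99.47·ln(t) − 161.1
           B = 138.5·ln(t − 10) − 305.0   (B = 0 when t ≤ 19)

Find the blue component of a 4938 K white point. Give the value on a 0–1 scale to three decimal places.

t = 4938/100 = 49.38; the t ≤ 66 branch applies.
B = 138.5·ln(49.38 − 10) − 305.0 = 138.5·ln 39.38 − 305.0 = 138.5·3.6733 − 305.0 = 203.746.
On a 0–1 scale: 203.746/255 = 0.7990 → 0.799.

0.799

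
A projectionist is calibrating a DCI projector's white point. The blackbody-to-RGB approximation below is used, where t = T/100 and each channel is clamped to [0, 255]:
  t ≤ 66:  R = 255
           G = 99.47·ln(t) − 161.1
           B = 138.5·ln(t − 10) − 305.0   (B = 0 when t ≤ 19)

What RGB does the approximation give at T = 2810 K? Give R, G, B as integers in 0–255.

R=255, G=171, B=96

t = 2810/100 = 28.1; the t ≤ 66 branch applies.
R = 255 by definition for t ≤ 66.
G = 99.47·ln 28.1 − 161.1 = 99.47·3.3358 − 161.1 = 170.709.
B = 138.5·ln(28.1 − 10) − 305.0 = 138.5·ln 18.1 − 305.0 = 138.5·2.8959 − 305.0 = 96.084.
Rounded: (255, 171, 96).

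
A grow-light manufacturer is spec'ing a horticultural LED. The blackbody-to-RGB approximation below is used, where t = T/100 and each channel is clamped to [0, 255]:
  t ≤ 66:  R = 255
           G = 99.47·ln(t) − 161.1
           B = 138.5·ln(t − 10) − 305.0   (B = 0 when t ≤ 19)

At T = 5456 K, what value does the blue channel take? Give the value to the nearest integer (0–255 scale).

t = 5456/100 = 54.56; the t ≤ 66 branch applies.
B = 138.5·ln(54.56 − 10) − 305.0 = 138.5·ln 44.56 − 305.0 = 138.5·3.7968 − 305.0 = 220.862.
Rounded: 221.

221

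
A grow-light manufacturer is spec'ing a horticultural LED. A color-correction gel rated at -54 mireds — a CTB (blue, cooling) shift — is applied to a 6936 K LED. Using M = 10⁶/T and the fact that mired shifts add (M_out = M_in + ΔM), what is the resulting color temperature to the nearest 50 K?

M_in = 10⁶/6936 = 144.18 mireds.
M_out = 144.18 + (-54) = 90.18 mireds.
T_out = 10⁶/90.18 = 11089.5 K → 11100 K.

11100 K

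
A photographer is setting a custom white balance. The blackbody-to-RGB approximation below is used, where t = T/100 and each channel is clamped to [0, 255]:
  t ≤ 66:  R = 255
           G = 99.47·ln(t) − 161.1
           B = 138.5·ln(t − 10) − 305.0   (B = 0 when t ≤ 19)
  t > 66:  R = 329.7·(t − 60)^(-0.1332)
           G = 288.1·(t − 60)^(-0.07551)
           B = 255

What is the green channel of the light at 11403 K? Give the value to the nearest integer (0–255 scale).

213

t = 11403/100 = 114.03; the t > 66 branch applies.
G = 288.1·(114.03 − 60)^(-0.07551) = 288.1·54.03^(-0.07551) = 288.1·0.73989 = 213.163.
Rounded: 213.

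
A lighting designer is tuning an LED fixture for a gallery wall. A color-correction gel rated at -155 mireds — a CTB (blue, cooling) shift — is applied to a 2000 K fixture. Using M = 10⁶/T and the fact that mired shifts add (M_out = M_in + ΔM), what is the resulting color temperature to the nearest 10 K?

2900 K

M_in = 10⁶/2000 = 500.00 mireds.
M_out = 500.00 + (-155) = 345.00 mireds.
T_out = 10⁶/345.00 = 2898.6 K → 2900 K.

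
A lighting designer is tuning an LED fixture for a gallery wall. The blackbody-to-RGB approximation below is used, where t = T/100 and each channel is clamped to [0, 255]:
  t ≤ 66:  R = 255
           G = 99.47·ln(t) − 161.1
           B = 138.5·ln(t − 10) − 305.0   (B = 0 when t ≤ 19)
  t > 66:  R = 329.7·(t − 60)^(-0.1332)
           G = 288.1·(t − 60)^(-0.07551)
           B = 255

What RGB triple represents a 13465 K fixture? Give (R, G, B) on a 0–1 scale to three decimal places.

t = 13465/100 = 134.65; the t > 66 branch applies.
R = 329.7·(134.65 − 60)^(-0.1332) = 329.7·74.65^(-0.1332) = 329.7·0.56301 = 185.623.
G = 288.1·(134.65 − 60)^(-0.07551) = 288.1·74.65^(-0.07551) = 288.1·0.72205 = 208.023.
B = 255 by definition for t > 66.
Dividing each by 255: (0.7279, 0.8158, 1.0000) → (0.728, 0.816, 1.000).

(0.728, 0.816, 1.000)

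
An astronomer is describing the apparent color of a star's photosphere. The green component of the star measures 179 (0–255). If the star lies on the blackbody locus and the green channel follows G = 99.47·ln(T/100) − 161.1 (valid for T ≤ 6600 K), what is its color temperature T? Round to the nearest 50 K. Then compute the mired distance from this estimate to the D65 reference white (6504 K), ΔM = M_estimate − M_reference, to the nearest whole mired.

+174 mireds

ln t = (179 + 161.1) / 99.47 = 3.4191.
t = e^3.4191 = 30.543.
T = 100·t = 3054 K → 3050 K to the nearest 50 K.
M_estimate = 10⁶/3050 = 327.87; M_reference = 10⁶/6504 = 153.75.
ΔM = 327.87 − 153.75 = 174.12 → +174 mireds.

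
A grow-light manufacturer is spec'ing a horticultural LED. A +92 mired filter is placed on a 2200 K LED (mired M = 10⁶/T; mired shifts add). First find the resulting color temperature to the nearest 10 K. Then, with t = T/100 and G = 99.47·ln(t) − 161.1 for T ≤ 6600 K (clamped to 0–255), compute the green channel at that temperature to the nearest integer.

M_in = 10⁶/2200 = 454.55; M_out = 454.55 + (+92) = 546.55.
T_out = 10⁶/546.55 = 1829.7 K → 1830 K; t = 18.3.
G = 99.47·ln 18.3 − 161.1 = 99.47·2.9069 − 161.1 = 128.049.
Rounded: 128.

128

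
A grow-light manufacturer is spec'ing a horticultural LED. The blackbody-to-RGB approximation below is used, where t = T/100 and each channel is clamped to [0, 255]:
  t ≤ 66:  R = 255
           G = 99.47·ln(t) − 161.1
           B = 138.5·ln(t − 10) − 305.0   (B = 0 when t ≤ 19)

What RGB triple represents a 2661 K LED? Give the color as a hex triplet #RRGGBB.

t = 2661/100 = 26.61; the t ≤ 66 branch applies.
R = 255 by definition for t ≤ 66.
G = 99.47·ln 26.61 − 161.1 = 99.47·3.2813 − 161.1 = 165.290.
B = 138.5·ln(26.61 − 10) − 305.0 = 138.5·ln 16.61 − 305.0 = 138.5·2.8100 − 305.0 = 84.186.
Rounded: (255, 165, 84).
In hex: #FFA554.

#FFA554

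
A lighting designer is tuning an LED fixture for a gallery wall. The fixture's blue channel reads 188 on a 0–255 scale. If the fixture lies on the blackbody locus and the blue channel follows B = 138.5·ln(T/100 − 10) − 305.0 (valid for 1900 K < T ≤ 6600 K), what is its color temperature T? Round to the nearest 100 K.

4500 K

ln(t − 10) = (188 + 305.0) / 138.5 = 3.5596.
t − 10 = e^3.5596 = 35.148, so t = 45.148.
T = 100·t = 4515 K → 4500 K to the nearest 100 K.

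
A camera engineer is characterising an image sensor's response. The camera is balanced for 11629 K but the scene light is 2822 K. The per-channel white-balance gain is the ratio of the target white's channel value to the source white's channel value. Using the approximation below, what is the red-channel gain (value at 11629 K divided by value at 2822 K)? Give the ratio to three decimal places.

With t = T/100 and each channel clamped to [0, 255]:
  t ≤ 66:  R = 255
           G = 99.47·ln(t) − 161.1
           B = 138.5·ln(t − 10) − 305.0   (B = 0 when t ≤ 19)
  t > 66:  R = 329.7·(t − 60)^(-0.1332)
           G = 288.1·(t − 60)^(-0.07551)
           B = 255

0.756

At 2822 K (t = 28.22):
  R = 255 by definition for t ≤ 66.
At 11629 K (t = 116.29):
  R = 329.7·(116.29 − 60)^(-0.1332) = 329.7·56.29^(-0.1332) = 329.7·0.58458 = 192.735.
Gain = 192.735 / 255.000 = 0.7558 → 0.756.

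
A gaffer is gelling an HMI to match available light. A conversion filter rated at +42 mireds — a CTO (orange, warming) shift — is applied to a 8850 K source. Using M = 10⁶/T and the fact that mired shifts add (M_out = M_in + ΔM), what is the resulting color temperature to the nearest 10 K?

6450 K

M_in = 10⁶/8850 = 112.99 mireds.
M_out = 112.99 + (+42) = 154.99 mireds.
T_out = 10⁶/154.99 = 6451.8 K → 6450 K.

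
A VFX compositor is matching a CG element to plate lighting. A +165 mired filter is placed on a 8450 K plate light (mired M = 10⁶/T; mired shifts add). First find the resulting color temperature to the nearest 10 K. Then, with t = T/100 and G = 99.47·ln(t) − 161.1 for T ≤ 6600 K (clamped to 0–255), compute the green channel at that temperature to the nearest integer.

M_in = 10⁶/8450 = 118.34; M_out = 118.34 + (+165) = 283.34.
T_out = 10⁶/283.34 = 3529.3 K → 3530 K; t = 35.3.
G = 99.47·ln 35.3 − 161.1 = 99.47·3.5639 − 161.1 = 193.399.
Rounded: 193.

193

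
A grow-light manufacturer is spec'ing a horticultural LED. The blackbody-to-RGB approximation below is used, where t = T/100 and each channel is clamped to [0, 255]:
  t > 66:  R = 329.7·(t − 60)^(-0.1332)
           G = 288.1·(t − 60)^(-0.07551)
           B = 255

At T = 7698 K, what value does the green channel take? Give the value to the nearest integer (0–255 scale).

233

t = 7698/100 = 76.98; the t > 66 branch applies.
G = 288.1·(76.98 − 60)^(-0.07551) = 288.1·16.98^(-0.07551) = 288.1·0.80747 = 232.633.
Rounded: 233.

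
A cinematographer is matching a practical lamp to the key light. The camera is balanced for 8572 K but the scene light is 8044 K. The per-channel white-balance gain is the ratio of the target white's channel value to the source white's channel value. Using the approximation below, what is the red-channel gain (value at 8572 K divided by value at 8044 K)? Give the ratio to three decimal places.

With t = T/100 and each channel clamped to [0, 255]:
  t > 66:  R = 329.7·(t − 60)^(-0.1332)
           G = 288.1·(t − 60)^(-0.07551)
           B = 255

At 8044 K (t = 80.44):
  R = 329.7·(80.44 − 60)^(-0.1332) = 329.7·20.44^(-0.1332) = 329.7·0.66903 = 220.578.
At 8572 K (t = 85.72):
  R = 329.7·(85.72 − 60)^(-0.1332) = 329.7·25.72^(-0.1332) = 329.7·0.64886 = 213.930.
Gain = 213.930 / 220.578 = 0.9699 → 0.970.

0.970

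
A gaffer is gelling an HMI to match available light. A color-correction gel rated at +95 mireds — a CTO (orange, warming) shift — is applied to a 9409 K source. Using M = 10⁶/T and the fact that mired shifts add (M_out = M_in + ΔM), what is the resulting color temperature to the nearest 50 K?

M_in = 10⁶/9409 = 106.28 mireds.
M_out = 106.28 + (+95) = 201.28 mireds.
T_out = 10⁶/201.28 = 4968.2 K → 4950 K.

4950 K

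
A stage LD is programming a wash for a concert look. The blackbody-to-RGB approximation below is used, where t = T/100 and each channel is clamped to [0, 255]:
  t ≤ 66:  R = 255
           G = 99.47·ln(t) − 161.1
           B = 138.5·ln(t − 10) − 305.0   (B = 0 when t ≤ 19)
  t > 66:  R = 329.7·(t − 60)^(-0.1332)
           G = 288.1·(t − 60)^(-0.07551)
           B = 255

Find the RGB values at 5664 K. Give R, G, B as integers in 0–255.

R=255, G=240, B=227

t = 5664/100 = 56.64; the t ≤ 66 branch applies.
R = 255 by definition for t ≤ 66.
G = 99.47·ln 56.64 − 161.1 = 99.47·4.0367 − 161.1 = 240.432.
B = 138.5·ln(56.64 − 10) − 305.0 = 138.5·ln 46.64 − 305.0 = 138.5·3.8425 − 305.0 = 227.181.
Rounded: (255, 240, 227).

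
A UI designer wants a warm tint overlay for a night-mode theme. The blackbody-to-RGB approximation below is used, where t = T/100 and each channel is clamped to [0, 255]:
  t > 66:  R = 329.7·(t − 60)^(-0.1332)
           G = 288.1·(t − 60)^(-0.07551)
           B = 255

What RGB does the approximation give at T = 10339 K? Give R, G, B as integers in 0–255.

t = 10339/100 = 103.39; the t > 66 branch applies.
R = 329.7·(103.39 − 60)^(-0.1332) = 329.7·43.39^(-0.1332) = 329.7·0.60520 = 199.535.
G = 288.1·(103.39 − 60)^(-0.07551) = 288.1·43.39^(-0.07551) = 288.1·0.75225 = 216.722.
B = 255 by definition for t > 66.
Rounded: (200, 217, 255).

R=200, G=217, B=255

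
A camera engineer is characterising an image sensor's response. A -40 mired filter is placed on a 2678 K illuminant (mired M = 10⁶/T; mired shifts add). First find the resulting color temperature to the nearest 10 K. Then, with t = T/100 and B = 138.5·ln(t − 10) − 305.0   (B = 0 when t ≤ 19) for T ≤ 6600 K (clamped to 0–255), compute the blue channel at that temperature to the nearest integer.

110

M_in = 10⁶/2678 = 373.41; M_out = 373.41 + (-40) = 333.41.
T_out = 10⁶/333.41 = 2999.3 K → 3000 K; t = 30.
B = 138.5·ln(30 − 10) − 305.0 = 138.5·ln 20 − 305.0 = 138.5·2.9957 − 305.0 = 109.909.
Rounded: 110.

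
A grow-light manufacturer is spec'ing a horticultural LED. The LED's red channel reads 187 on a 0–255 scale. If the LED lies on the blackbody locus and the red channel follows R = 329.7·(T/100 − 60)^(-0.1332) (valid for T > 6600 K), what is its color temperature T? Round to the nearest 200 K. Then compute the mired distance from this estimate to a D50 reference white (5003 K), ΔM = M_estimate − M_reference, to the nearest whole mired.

(t − 60)^(-0.1332) = 187/329.7 = 0.56718.
t − 60 = 0.56718^(1/-0.1332) = 0.56718^(-7.508) = 70.620, so t = 130.620.
T = 100·t = 13062 K → 13000 K to the nearest 200 K.
M_estimate = 10⁶/13000 = 76.92; M_reference = 10⁶/5003 = 199.88.
ΔM = 76.92 − 199.88 = -122.96 → -123 mireds.

-123 mireds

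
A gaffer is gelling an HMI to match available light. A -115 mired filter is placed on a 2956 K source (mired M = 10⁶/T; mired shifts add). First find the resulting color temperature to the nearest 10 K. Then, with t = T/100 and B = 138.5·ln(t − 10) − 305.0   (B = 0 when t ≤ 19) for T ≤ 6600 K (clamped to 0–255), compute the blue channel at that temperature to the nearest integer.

M_in = 10⁶/2956 = 338.29; M_out = 338.29 + (-115) = 223.29.
T_out = 10⁶/223.29 = 4478.4 K → 4480 K; t = 44.8.
B = 138.5·ln(44.8 − 10) − 305.0 = 138.5·ln 34.8 − 305.0 = 138.5·3.5496 − 305.0 = 186.622.
Rounded: 187.

187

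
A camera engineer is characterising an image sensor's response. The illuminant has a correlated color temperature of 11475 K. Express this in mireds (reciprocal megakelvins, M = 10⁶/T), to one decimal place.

87.1 mireds

M = 10⁶ / 11475 = 87.146 → 87.1 mireds.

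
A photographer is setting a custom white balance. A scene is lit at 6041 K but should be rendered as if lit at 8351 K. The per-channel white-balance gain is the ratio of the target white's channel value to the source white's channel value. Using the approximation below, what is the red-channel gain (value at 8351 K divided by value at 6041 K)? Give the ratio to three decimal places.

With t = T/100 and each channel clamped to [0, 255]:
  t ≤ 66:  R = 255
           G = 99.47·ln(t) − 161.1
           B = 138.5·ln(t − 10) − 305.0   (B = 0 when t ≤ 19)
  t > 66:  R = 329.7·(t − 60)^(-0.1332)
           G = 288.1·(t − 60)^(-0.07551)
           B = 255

At 6041 K (t = 60.41):
  R = 255 by definition for t ≤ 66.
At 8351 K (t = 83.51):
  R = 329.7·(83.51 − 60)^(-0.1332) = 329.7·23.51^(-0.1332) = 329.7·0.65667 = 216.505.
Gain = 216.505 / 255.000 = 0.8490 → 0.849.

0.849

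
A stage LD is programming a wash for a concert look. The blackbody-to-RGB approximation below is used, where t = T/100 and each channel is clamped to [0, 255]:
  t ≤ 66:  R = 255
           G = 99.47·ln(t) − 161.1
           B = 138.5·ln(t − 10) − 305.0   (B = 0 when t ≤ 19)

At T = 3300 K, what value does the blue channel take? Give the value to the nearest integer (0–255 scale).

129

t = 3300/100 = 33; the t ≤ 66 branch applies.
B = 138.5·ln(33 − 10) − 305.0 = 138.5·ln 23 − 305.0 = 138.5·3.1355 − 305.0 = 129.266.
Rounded: 129.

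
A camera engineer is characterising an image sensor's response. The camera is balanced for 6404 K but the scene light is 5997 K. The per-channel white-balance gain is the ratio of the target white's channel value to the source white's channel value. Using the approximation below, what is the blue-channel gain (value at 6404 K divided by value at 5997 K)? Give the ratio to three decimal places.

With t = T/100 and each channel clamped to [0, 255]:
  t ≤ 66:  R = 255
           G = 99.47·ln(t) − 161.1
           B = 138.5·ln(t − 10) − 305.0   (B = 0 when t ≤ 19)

At 5997 K (t = 59.97):
  B = 138.5·ln(59.97 − 10) − 305.0 = 138.5·ln 49.97 − 305.0 = 138.5·3.9114 − 305.0 = 236.732.
At 6404 K (t = 64.04):
  B = 138.5·ln(64.04 − 10) − 305.0 = 138.5·ln 54.04 − 305.0 = 138.5·3.9897 − 305.0 = 247.577.
Gain = 247.577 / 236.732 = 1.0458 → 1.046.

1.046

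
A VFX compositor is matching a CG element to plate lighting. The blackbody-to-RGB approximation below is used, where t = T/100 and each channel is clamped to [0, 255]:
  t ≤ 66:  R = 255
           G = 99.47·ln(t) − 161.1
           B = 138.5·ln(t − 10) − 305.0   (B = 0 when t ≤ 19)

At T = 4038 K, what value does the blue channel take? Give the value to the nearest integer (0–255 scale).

t = 4038/100 = 40.38; the t ≤ 66 branch applies.
B = 138.5·ln(40.38 − 10) − 305.0 = 138.5·ln 30.38 − 305.0 = 138.5·3.4138 − 305.0 = 167.809.
Rounded: 168.

168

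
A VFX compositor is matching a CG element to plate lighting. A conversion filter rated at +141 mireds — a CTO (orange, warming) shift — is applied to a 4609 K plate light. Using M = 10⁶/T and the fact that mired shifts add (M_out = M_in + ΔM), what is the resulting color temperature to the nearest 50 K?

2800 K

M_in = 10⁶/4609 = 216.97 mireds.
M_out = 216.97 + (+141) = 357.97 mireds.
T_out = 10⁶/357.97 = 2793.6 K → 2800 K.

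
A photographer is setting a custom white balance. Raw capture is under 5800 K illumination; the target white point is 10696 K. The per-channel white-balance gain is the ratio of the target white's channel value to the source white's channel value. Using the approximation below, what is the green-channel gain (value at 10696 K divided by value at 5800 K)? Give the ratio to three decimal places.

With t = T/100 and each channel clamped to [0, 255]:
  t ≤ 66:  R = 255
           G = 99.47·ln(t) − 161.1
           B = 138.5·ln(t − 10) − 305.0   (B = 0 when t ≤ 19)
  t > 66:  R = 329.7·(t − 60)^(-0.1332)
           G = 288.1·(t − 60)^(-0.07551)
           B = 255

At 5800 K (t = 58):
  G = 99.47·ln 58 − 161.1 = 99.47·4.0604 − 161.1 = 242.792.
At 10696 K (t = 106.96):
  G = 288.1·(106.96 − 60)^(-0.07551) = 288.1·46.96^(-0.07551) = 288.1·0.74777 = 215.432.
Gain = 215.432 / 242.792 = 0.8873 → 0.887.

0.887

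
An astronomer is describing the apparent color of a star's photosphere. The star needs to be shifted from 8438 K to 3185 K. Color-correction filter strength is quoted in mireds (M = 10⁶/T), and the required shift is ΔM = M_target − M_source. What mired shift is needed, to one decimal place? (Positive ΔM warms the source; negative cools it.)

M_source = 10⁶/8438 = 118.511; M_target = 10⁶/3185 = 313.972.
ΔM = 313.972 − 118.511 = 195.460 → +195.5 mireds, a warming shift.

+195.5 mireds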